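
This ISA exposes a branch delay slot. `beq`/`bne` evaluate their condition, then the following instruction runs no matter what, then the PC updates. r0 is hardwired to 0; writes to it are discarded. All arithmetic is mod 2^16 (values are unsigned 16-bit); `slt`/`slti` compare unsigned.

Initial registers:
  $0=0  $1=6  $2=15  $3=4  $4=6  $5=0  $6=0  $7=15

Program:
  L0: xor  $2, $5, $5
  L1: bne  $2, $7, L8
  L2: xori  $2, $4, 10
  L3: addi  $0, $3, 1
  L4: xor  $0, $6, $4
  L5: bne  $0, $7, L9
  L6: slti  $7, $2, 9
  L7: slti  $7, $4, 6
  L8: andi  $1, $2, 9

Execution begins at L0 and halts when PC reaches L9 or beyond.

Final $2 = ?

  step pc=0: xor  $2, $5, $5  regs=(0,6,0,4,6,0,0,15)
  step pc=1: bne  $2, $7, L8  cond=T  regs=(0,6,0,4,6,0,0,15)
  step pc=2: xori  $2, $4, 10  regs=(0,6,12,4,6,0,0,15)
  step pc=8: andi  $1, $2, 9  regs=(0,8,12,4,6,0,0,15)

12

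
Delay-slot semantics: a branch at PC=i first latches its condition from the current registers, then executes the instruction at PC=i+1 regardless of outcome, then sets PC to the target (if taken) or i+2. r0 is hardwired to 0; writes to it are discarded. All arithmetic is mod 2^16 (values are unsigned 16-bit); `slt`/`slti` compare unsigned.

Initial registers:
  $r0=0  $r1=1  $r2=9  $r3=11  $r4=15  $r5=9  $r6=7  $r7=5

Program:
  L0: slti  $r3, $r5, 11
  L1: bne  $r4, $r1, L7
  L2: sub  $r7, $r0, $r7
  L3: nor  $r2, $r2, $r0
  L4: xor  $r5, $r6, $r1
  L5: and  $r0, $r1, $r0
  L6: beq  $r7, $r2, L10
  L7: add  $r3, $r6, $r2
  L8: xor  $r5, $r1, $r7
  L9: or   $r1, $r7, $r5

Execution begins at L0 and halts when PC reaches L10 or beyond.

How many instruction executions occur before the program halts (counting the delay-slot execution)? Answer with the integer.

  step pc=0: slti  $r3, $r5, 11  regs=(0,1,9,1,15,9,7,5)
  step pc=1: bne  $r4, $r1, L7  cond=T  regs=(0,1,9,1,15,9,7,5)
  step pc=2: sub  $r7, $r0, $r7  regs=(0,1,9,1,15,9,7,65531)
  step pc=7: add  $r3, $r6, $r2  regs=(0,1,9,16,15,9,7,65531)
  step pc=8: xor  $r5, $r1, $r7  regs=(0,1,9,16,15,65530,7,65531)
  step pc=9: or   $r1, $r7, $r5  regs=(0,65531,9,16,15,65530,7,65531)

6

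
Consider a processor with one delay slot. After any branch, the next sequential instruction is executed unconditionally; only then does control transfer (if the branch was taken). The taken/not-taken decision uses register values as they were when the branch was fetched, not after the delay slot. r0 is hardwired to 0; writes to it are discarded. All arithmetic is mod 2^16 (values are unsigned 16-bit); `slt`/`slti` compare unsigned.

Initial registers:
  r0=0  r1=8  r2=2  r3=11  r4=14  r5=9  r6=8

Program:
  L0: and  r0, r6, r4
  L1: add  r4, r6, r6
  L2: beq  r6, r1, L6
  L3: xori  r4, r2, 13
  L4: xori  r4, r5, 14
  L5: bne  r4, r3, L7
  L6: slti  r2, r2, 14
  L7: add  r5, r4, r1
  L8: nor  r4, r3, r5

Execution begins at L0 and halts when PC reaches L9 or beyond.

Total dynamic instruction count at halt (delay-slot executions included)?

[0] and  r0, r6, r4  →  {r0:0, r1:8, r2:2, r3:11, r4:14, r5:9, r6:8}
[1] add  r4, r6, r6  →  {r0:0, r1:8, r2:2, r3:11, r4:16, r5:9, r6:8}
[2] beq  r6, r1, L6  →  {r0:0, r1:8, r2:2, r3:11, r4:16, r5:9, r6:8}  ⟨branch taken⟩
[3] xori  r4, r2, 13  →  {r0:0, r1:8, r2:2, r3:11, r4:15, r5:9, r6:8}
[6] slti  r2, r2, 14  →  {r0:0, r1:8, r2:1, r3:11, r4:15, r5:9, r6:8}
[7] add  r5, r4, r1  →  {r0:0, r1:8, r2:1, r3:11, r4:15, r5:23, r6:8}
[8] nor  r4, r3, r5  →  {r0:0, r1:8, r2:1, r3:11, r4:65504, r5:23, r6:8}

7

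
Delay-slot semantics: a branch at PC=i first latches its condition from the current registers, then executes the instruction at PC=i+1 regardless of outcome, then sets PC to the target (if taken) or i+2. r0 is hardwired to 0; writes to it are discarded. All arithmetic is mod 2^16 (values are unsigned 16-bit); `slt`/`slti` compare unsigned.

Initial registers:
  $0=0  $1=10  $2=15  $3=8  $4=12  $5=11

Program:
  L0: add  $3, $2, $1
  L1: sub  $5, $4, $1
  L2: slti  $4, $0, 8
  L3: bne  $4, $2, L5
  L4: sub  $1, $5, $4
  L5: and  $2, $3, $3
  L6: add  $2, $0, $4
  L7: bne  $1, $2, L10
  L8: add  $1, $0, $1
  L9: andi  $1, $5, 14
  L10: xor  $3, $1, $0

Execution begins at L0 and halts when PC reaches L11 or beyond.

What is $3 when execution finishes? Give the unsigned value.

2

#0 add  $3, $2, $1 ; 0/10/15/25/12/11
#1 sub  $5, $4, $1 ; 0/10/15/25/12/2
#2 slti  $4, $0, 8 ; 0/10/15/25/1/2
#3 bne  $4, $2, L5 ; 0/10/15/25/1/2 ; →target
#4 sub  $1, $5, $4 ; 0/1/15/25/1/2
#5 and  $2, $3, $3 ; 0/1/25/25/1/2
#6 add  $2, $0, $4 ; 0/1/1/25/1/2
#7 bne  $1, $2, L10 ; 0/1/1/25/1/2 ; →fallthru
#8 add  $1, $0, $1 ; 0/1/1/25/1/2
#9 andi  $1, $5, 14 ; 0/2/1/25/1/2
#10 xor  $3, $1, $0 ; 0/2/1/2/1/2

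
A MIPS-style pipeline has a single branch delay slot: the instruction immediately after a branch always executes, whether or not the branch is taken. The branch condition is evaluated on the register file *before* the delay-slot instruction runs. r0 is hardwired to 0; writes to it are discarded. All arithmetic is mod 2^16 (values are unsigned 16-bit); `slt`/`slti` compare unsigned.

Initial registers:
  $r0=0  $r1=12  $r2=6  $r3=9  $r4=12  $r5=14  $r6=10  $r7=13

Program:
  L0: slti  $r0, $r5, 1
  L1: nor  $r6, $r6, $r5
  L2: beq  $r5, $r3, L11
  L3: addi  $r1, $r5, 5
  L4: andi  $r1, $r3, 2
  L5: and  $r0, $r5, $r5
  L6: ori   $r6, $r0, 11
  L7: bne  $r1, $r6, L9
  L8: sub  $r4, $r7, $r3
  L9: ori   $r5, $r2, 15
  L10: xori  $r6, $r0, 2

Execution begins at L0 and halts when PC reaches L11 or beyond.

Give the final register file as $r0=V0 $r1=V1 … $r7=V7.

PC=0  slti  $r0, $r5, 1      | $r0=0 $r1=12 $r2=6 $r3=9 $r4=12 $r5=14 $r6=10 $r7=13
PC=1  nor  $r6, $r6, $r5     | $r0=0 $r1=12 $r2=6 $r3=9 $r4=12 $r5=14 $r6=65521 $r7=13
PC=2  beq  $r5, $r3, L11     | $r0=0 $r1=12 $r2=6 $r3=9 $r4=12 $r5=14 $r6=65521 $r7=13  [not taken]
PC=3  addi  $r1, $r5, 5      | $r0=0 $r1=19 $r2=6 $r3=9 $r4=12 $r5=14 $r6=65521 $r7=13
PC=4  andi  $r1, $r3, 2      | $r0=0 $r1=0 $r2=6 $r3=9 $r4=12 $r5=14 $r6=65521 $r7=13
PC=5  and  $r0, $r5, $r5     | $r0=0 $r1=0 $r2=6 $r3=9 $r4=12 $r5=14 $r6=65521 $r7=13
PC=6  ori   $r6, $r0, 11     | $r0=0 $r1=0 $r2=6 $r3=9 $r4=12 $r5=14 $r6=11 $r7=13
PC=7  bne  $r1, $r6, L9      | $r0=0 $r1=0 $r2=6 $r3=9 $r4=12 $r5=14 $r6=11 $r7=13  [TAKEN]
PC=8  sub  $r4, $r7, $r3     | $r0=0 $r1=0 $r2=6 $r3=9 $r4=4 $r5=14 $r6=11 $r7=13
PC=9  ori   $r5, $r2, 15     | $r0=0 $r1=0 $r2=6 $r3=9 $r4=4 $r5=15 $r6=11 $r7=13
PC=10 xori  $r6, $r0, 2      | $r0=0 $r1=0 $r2=6 $r3=9 $r4=4 $r5=15 $r6=2 $r7=13

$r0=0 $r1=0 $r2=6 $r3=9 $r4=4 $r5=15 $r6=2 $r7=13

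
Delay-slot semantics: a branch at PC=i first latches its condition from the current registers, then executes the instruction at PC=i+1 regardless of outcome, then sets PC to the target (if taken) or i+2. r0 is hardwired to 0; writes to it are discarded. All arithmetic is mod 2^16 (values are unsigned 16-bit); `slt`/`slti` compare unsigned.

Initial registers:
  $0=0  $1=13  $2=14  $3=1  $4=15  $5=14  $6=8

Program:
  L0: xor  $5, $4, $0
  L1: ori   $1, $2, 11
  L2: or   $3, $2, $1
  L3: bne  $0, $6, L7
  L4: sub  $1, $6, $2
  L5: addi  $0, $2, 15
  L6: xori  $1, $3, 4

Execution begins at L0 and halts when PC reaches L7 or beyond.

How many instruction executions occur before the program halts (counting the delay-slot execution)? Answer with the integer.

5

PC=0  xor  $5, $4, $0        | $0=0 $1=13 $2=14 $3=1 $4=15 $5=15 $6=8
PC=1  ori   $1, $2, 11       | $0=0 $1=15 $2=14 $3=1 $4=15 $5=15 $6=8
PC=2  or   $3, $2, $1        | $0=0 $1=15 $2=14 $3=15 $4=15 $5=15 $6=8
PC=3  bne  $0, $6, L7        | $0=0 $1=15 $2=14 $3=15 $4=15 $5=15 $6=8  [TAKEN]
PC=4  sub  $1, $6, $2        | $0=0 $1=65530 $2=14 $3=15 $4=15 $5=15 $6=8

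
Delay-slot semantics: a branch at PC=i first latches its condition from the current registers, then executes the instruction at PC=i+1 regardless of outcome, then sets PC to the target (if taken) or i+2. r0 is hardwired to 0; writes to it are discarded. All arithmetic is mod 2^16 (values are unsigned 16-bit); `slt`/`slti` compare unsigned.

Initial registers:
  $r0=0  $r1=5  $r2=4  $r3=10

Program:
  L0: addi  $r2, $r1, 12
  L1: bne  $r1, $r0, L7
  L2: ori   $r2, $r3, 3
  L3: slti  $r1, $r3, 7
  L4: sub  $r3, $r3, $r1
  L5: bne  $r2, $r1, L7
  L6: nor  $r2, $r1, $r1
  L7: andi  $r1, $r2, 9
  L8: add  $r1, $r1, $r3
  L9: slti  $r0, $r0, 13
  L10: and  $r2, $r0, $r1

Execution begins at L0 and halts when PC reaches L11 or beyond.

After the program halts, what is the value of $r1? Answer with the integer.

#0 addi  $r2, $r1, 12 ; 0/5/17/10
#1 bne  $r1, $r0, L7 ; 0/5/17/10 ; →target
#2 ori   $r2, $r3, 3 ; 0/5/11/10
#7 andi  $r1, $r2, 9 ; 0/9/11/10
#8 add  $r1, $r1, $r3 ; 0/19/11/10
#9 slti  $r0, $r0, 13 ; 0/19/11/10
#10 and  $r2, $r0, $r1 ; 0/19/0/10

19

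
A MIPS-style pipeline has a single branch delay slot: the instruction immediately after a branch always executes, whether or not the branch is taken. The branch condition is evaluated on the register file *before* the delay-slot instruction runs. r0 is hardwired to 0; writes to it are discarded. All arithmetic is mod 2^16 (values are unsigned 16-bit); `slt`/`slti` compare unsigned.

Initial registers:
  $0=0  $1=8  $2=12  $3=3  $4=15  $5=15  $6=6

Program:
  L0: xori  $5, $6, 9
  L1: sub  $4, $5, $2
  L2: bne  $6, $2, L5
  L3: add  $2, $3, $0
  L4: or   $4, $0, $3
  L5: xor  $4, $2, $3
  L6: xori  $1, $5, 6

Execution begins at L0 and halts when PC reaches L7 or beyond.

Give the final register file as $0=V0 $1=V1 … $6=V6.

$0=0 $1=9 $2=3 $3=3 $4=0 $5=15 $6=6

  step pc=0: xori  $5, $6, 9  regs=(0,8,12,3,15,15,6)
  step pc=1: sub  $4, $5, $2  regs=(0,8,12,3,3,15,6)
  step pc=2: bne  $6, $2, L5  cond=T  regs=(0,8,12,3,3,15,6)
  step pc=3: add  $2, $3, $0  regs=(0,8,3,3,3,15,6)
  step pc=5: xor  $4, $2, $3  regs=(0,8,3,3,0,15,6)
  step pc=6: xori  $1, $5, 6  regs=(0,9,3,3,0,15,6)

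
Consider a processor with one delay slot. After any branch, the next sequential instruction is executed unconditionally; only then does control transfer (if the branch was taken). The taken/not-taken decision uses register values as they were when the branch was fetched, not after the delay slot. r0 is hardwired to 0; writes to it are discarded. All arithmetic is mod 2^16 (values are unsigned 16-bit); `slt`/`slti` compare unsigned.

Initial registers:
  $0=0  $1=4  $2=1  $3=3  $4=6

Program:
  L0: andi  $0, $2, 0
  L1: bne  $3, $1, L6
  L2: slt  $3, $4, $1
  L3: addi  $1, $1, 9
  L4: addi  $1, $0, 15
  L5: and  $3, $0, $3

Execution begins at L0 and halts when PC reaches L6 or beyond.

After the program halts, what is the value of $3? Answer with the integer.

[0] andi  $0, $2, 0  →  {$0:0, $1:4, $2:1, $3:3, $4:6}
[1] bne  $3, $1, L6  →  {$0:0, $1:4, $2:1, $3:3, $4:6}  ⟨branch taken⟩
[2] slt  $3, $4, $1  →  {$0:0, $1:4, $2:1, $3:0, $4:6}

0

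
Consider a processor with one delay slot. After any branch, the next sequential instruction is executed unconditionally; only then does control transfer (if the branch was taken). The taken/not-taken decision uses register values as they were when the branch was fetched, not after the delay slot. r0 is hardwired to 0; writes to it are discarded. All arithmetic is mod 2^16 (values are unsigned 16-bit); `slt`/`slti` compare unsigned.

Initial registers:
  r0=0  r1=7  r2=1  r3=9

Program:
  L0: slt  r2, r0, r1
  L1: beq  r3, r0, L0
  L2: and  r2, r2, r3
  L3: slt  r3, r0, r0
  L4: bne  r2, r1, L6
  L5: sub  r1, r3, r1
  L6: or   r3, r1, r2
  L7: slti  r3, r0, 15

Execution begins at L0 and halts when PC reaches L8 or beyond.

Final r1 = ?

#0 slt  r2, r0, r1 ; 0/7/1/9
#1 beq  r3, r0, L0 ; 0/7/1/9 ; →fallthru
#2 and  r2, r2, r3 ; 0/7/1/9
#3 slt  r3, r0, r0 ; 0/7/1/0
#4 bne  r2, r1, L6 ; 0/7/1/0 ; →target
#5 sub  r1, r3, r1 ; 0/65529/1/0
#6 or   r3, r1, r2 ; 0/65529/1/65529
#7 slti  r3, r0, 15 ; 0/65529/1/1

65529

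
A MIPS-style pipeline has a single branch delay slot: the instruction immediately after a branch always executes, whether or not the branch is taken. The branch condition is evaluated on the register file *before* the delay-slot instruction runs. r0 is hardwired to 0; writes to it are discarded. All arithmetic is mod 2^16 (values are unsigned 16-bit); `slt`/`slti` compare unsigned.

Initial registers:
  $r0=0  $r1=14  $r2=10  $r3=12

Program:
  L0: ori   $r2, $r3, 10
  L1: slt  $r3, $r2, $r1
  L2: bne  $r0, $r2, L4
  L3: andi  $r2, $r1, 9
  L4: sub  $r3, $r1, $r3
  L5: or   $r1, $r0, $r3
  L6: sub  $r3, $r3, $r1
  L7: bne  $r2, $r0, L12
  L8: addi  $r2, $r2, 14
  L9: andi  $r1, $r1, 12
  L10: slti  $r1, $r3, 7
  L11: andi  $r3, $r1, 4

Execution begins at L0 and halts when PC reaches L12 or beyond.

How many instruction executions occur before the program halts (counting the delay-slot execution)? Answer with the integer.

[0] ori   $r2, $r3, 10  →  {$r0:0, $r1:14, $r2:14, $r3:12}
[1] slt  $r3, $r2, $r1  →  {$r0:0, $r1:14, $r2:14, $r3:0}
[2] bne  $r0, $r2, L4  →  {$r0:0, $r1:14, $r2:14, $r3:0}  ⟨branch taken⟩
[3] andi  $r2, $r1, 9  →  {$r0:0, $r1:14, $r2:8, $r3:0}
[4] sub  $r3, $r1, $r3  →  {$r0:0, $r1:14, $r2:8, $r3:14}
[5] or   $r1, $r0, $r3  →  {$r0:0, $r1:14, $r2:8, $r3:14}
[6] sub  $r3, $r3, $r1  →  {$r0:0, $r1:14, $r2:8, $r3:0}
[7] bne  $r2, $r0, L12  →  {$r0:0, $r1:14, $r2:8, $r3:0}  ⟨branch taken⟩
[8] addi  $r2, $r2, 14  →  {$r0:0, $r1:14, $r2:22, $r3:0}

9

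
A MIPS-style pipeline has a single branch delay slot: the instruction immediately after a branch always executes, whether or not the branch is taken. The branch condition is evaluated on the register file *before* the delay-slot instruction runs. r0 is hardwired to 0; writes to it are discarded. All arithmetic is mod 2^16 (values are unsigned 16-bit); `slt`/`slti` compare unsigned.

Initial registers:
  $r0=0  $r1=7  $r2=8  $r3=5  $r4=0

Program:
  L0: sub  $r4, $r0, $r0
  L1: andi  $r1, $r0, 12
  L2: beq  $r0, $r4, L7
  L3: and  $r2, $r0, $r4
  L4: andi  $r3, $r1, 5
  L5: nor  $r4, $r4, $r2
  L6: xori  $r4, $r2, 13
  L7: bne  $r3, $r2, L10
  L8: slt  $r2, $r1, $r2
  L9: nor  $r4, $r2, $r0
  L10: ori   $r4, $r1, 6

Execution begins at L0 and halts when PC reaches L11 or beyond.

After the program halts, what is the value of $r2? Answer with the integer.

0

PC=0  sub  $r4, $r0, $r0     | $r0=0 $r1=7 $r2=8 $r3=5 $r4=0
PC=1  andi  $r1, $r0, 12     | $r0=0 $r1=0 $r2=8 $r3=5 $r4=0
PC=2  beq  $r0, $r4, L7      | $r0=0 $r1=0 $r2=8 $r3=5 $r4=0  [TAKEN]
PC=3  and  $r2, $r0, $r4     | $r0=0 $r1=0 $r2=0 $r3=5 $r4=0
PC=7  bne  $r3, $r2, L10     | $r0=0 $r1=0 $r2=0 $r3=5 $r4=0  [TAKEN]
PC=8  slt  $r2, $r1, $r2     | $r0=0 $r1=0 $r2=0 $r3=5 $r4=0
PC=10 ori   $r4, $r1, 6      | $r0=0 $r1=0 $r2=0 $r3=5 $r4=6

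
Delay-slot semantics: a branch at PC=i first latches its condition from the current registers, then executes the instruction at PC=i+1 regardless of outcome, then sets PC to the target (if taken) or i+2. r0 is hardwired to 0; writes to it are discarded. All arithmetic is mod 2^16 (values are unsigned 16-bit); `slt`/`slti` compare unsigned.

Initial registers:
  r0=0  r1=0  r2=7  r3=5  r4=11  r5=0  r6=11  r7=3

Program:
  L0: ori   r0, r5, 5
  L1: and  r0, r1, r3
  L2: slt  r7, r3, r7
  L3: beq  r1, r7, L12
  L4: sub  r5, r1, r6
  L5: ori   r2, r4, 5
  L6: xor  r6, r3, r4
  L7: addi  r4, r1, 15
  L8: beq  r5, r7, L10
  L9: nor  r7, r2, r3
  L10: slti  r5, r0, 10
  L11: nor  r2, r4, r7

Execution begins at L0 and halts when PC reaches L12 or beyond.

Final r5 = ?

65525

[0] ori   r0, r5, 5  →  {r0:0, r1:0, r2:7, r3:5, r4:11, r5:0, r6:11, r7:3}
[1] and  r0, r1, r3  →  {r0:0, r1:0, r2:7, r3:5, r4:11, r5:0, r6:11, r7:3}
[2] slt  r7, r3, r7  →  {r0:0, r1:0, r2:7, r3:5, r4:11, r5:0, r6:11, r7:0}
[3] beq  r1, r7, L12  →  {r0:0, r1:0, r2:7, r3:5, r4:11, r5:0, r6:11, r7:0}  ⟨branch taken⟩
[4] sub  r5, r1, r6  →  {r0:0, r1:0, r2:7, r3:5, r4:11, r5:65525, r6:11, r7:0}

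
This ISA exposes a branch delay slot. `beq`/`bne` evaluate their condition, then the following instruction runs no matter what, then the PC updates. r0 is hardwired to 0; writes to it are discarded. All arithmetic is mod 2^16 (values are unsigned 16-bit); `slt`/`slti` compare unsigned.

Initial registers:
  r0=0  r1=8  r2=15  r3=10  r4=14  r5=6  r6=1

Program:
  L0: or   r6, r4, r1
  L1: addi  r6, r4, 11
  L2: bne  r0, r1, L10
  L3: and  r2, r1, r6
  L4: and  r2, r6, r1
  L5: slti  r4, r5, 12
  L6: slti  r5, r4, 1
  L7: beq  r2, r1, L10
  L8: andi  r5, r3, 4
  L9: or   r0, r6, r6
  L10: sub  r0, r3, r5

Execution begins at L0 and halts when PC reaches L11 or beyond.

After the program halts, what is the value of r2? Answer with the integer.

8

#0 or   r6, r4, r1 ; 0/8/15/10/14/6/14
#1 addi  r6, r4, 11 ; 0/8/15/10/14/6/25
#2 bne  r0, r1, L10 ; 0/8/15/10/14/6/25 ; →target
#3 and  r2, r1, r6 ; 0/8/8/10/14/6/25
#10 sub  r0, r3, r5 ; 0/8/8/10/14/6/25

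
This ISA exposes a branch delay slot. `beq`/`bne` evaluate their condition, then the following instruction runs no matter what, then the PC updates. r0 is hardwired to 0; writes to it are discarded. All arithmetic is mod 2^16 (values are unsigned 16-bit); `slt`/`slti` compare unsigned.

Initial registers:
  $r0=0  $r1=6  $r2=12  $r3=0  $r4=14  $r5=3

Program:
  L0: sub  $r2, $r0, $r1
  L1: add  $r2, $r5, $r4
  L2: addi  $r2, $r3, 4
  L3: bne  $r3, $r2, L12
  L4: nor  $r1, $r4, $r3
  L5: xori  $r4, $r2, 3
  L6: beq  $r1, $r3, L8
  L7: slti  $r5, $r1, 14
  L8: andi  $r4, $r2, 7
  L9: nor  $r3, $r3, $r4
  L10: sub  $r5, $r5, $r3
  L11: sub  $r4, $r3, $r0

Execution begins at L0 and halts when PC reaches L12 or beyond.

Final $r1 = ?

PC=0  sub  $r2, $r0, $r1     | $r0=0 $r1=6 $r2=65530 $r3=0 $r4=14 $r5=3
PC=1  add  $r2, $r5, $r4     | $r0=0 $r1=6 $r2=17 $r3=0 $r4=14 $r5=3
PC=2  addi  $r2, $r3, 4      | $r0=0 $r1=6 $r2=4 $r3=0 $r4=14 $r5=3
PC=3  bne  $r3, $r2, L12     | $r0=0 $r1=6 $r2=4 $r3=0 $r4=14 $r5=3  [TAKEN]
PC=4  nor  $r1, $r4, $r3     | $r0=0 $r1=65521 $r2=4 $r3=0 $r4=14 $r5=3

65521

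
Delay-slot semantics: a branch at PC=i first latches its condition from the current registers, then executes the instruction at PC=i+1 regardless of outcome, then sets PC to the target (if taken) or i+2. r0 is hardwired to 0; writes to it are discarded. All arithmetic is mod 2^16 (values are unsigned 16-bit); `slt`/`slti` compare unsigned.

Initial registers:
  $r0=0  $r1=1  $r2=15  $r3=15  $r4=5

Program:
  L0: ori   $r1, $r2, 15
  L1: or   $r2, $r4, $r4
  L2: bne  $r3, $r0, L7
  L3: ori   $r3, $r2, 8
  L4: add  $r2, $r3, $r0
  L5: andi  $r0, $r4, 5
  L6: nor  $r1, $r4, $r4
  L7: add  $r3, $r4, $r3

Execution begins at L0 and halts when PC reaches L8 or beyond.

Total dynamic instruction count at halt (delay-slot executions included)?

PC=0  ori   $r1, $r2, 15     | $r0=0 $r1=15 $r2=15 $r3=15 $r4=5
PC=1  or   $r2, $r4, $r4     | $r0=0 $r1=15 $r2=5 $r3=15 $r4=5
PC=2  bne  $r3, $r0, L7      | $r0=0 $r1=15 $r2=5 $r3=15 $r4=5  [TAKEN]
PC=3  ori   $r3, $r2, 8      | $r0=0 $r1=15 $r2=5 $r3=13 $r4=5
PC=7  add  $r3, $r4, $r3     | $r0=0 $r1=15 $r2=5 $r3=18 $r4=5

5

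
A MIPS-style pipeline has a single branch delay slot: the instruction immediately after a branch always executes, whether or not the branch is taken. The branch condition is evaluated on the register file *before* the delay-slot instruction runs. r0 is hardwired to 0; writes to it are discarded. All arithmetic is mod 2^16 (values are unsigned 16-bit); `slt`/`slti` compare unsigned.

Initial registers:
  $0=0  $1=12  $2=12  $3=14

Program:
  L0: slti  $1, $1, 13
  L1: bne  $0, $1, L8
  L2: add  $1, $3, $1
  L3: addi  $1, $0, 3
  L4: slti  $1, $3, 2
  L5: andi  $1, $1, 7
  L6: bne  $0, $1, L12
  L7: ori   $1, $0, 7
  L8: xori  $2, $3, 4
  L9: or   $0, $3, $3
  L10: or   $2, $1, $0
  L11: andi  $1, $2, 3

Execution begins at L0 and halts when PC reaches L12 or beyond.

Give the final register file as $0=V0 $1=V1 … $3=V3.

#0 slti  $1, $1, 13 ; 0/1/12/14
#1 bne  $0, $1, L8 ; 0/1/12/14 ; →target
#2 add  $1, $3, $1 ; 0/15/12/14
#8 xori  $2, $3, 4 ; 0/15/10/14
#9 or   $0, $3, $3 ; 0/15/10/14
#10 or   $2, $1, $0 ; 0/15/15/14
#11 andi  $1, $2, 3 ; 0/3/15/14

$0=0 $1=3 $2=15 $3=14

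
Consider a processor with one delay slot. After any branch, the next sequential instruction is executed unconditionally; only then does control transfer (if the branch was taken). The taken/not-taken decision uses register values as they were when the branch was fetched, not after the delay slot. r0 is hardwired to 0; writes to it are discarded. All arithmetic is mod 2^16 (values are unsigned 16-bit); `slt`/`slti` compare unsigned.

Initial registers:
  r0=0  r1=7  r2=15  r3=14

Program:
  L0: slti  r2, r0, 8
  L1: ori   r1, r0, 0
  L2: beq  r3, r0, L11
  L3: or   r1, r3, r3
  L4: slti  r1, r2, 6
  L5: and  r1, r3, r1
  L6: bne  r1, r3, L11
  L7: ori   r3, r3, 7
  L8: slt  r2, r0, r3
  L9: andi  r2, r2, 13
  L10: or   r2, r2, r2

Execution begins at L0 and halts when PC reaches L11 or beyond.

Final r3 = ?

15

PC=0  slti  r2, r0, 8        | r0=0 r1=7 r2=1 r3=14
PC=1  ori   r1, r0, 0        | r0=0 r1=0 r2=1 r3=14
PC=2  beq  r3, r0, L11       | r0=0 r1=0 r2=1 r3=14  [not taken]
PC=3  or   r1, r3, r3        | r0=0 r1=14 r2=1 r3=14
PC=4  slti  r1, r2, 6        | r0=0 r1=1 r2=1 r3=14
PC=5  and  r1, r3, r1        | r0=0 r1=0 r2=1 r3=14
PC=6  bne  r1, r3, L11       | r0=0 r1=0 r2=1 r3=14  [TAKEN]
PC=7  ori   r3, r3, 7        | r0=0 r1=0 r2=1 r3=15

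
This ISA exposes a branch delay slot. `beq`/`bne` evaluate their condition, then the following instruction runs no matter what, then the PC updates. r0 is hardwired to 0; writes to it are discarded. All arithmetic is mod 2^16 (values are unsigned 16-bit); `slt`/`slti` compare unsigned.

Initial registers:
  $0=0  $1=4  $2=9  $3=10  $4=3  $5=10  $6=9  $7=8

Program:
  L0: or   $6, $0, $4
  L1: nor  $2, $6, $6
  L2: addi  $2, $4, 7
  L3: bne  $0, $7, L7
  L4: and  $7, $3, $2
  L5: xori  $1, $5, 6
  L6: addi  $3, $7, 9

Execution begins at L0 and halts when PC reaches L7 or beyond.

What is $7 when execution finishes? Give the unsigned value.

10

#0 or   $6, $0, $4 ; 0/4/9/10/3/10/3/8
#1 nor  $2, $6, $6 ; 0/4/65532/10/3/10/3/8
#2 addi  $2, $4, 7 ; 0/4/10/10/3/10/3/8
#3 bne  $0, $7, L7 ; 0/4/10/10/3/10/3/8 ; →target
#4 and  $7, $3, $2 ; 0/4/10/10/3/10/3/10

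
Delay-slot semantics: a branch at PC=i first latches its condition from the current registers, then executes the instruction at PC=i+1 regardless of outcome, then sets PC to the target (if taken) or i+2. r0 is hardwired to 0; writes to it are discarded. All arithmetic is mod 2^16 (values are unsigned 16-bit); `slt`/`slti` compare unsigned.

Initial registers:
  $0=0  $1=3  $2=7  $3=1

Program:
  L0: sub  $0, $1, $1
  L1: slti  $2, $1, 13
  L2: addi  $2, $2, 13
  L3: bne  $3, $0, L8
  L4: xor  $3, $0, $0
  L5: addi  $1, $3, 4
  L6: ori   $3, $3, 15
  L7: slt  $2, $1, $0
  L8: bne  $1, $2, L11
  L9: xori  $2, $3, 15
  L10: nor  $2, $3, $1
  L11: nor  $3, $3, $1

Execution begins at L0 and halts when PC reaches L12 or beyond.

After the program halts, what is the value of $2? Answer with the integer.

#0 sub  $0, $1, $1 ; 0/3/7/1
#1 slti  $2, $1, 13 ; 0/3/1/1
#2 addi  $2, $2, 13 ; 0/3/14/1
#3 bne  $3, $0, L8 ; 0/3/14/1 ; →target
#4 xor  $3, $0, $0 ; 0/3/14/0
#8 bne  $1, $2, L11 ; 0/3/14/0 ; →target
#9 xori  $2, $3, 15 ; 0/3/15/0
#11 nor  $3, $3, $1 ; 0/3/15/65532

15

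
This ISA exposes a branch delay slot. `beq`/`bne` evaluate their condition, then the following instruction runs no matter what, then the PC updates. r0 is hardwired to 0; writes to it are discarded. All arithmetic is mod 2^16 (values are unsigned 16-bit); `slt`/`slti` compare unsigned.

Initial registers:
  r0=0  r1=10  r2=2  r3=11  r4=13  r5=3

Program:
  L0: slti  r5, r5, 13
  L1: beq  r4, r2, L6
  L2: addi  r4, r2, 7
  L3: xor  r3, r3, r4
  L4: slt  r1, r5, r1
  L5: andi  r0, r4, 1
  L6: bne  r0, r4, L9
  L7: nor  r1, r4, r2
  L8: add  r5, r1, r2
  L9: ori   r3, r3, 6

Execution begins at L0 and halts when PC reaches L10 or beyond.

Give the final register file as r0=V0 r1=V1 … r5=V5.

r0=0 r1=65524 r2=2 r3=6 r4=9 r5=1

#0 slti  r5, r5, 13 ; 0/10/2/11/13/1
#1 beq  r4, r2, L6 ; 0/10/2/11/13/1 ; →fallthru
#2 addi  r4, r2, 7 ; 0/10/2/11/9/1
#3 xor  r3, r3, r4 ; 0/10/2/2/9/1
#4 slt  r1, r5, r1 ; 0/1/2/2/9/1
#5 andi  r0, r4, 1 ; 0/1/2/2/9/1
#6 bne  r0, r4, L9 ; 0/1/2/2/9/1 ; →target
#7 nor  r1, r4, r2 ; 0/65524/2/2/9/1
#9 ori   r3, r3, 6 ; 0/65524/2/6/9/1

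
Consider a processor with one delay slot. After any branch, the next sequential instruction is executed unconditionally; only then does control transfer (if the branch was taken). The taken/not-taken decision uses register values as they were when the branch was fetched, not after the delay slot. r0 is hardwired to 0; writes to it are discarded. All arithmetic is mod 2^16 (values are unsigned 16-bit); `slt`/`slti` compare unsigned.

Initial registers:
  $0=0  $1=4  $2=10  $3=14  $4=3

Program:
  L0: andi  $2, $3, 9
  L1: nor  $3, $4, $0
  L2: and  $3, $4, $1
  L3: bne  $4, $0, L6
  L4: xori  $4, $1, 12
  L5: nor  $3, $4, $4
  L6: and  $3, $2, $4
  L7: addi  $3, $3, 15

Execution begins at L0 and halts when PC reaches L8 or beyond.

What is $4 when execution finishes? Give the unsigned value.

#0 andi  $2, $3, 9 ; 0/4/8/14/3
#1 nor  $3, $4, $0 ; 0/4/8/65532/3
#2 and  $3, $4, $1 ; 0/4/8/0/3
#3 bne  $4, $0, L6 ; 0/4/8/0/3 ; →target
#4 xori  $4, $1, 12 ; 0/4/8/0/8
#6 and  $3, $2, $4 ; 0/4/8/8/8
#7 addi  $3, $3, 15 ; 0/4/8/23/8

8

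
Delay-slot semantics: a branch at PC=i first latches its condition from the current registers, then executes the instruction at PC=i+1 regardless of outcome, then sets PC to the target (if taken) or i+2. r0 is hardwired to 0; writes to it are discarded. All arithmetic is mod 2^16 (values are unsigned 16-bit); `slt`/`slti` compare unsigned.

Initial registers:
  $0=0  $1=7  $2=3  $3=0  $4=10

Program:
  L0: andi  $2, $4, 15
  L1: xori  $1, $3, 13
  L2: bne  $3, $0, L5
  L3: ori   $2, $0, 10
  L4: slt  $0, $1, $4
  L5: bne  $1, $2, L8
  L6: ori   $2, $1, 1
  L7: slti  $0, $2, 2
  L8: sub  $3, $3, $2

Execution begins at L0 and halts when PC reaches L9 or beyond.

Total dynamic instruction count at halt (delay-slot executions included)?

8

  step pc=0: andi  $2, $4, 15  regs=(0,7,10,0,10)
  step pc=1: xori  $1, $3, 13  regs=(0,13,10,0,10)
  step pc=2: bne  $3, $0, L5  cond=F  regs=(0,13,10,0,10)
  step pc=3: ori   $2, $0, 10  regs=(0,13,10,0,10)
  step pc=4: slt  $0, $1, $4  regs=(0,13,10,0,10)
  step pc=5: bne  $1, $2, L8  cond=T  regs=(0,13,10,0,10)
  step pc=6: ori   $2, $1, 1  regs=(0,13,13,0,10)
  step pc=8: sub  $3, $3, $2  regs=(0,13,13,65523,10)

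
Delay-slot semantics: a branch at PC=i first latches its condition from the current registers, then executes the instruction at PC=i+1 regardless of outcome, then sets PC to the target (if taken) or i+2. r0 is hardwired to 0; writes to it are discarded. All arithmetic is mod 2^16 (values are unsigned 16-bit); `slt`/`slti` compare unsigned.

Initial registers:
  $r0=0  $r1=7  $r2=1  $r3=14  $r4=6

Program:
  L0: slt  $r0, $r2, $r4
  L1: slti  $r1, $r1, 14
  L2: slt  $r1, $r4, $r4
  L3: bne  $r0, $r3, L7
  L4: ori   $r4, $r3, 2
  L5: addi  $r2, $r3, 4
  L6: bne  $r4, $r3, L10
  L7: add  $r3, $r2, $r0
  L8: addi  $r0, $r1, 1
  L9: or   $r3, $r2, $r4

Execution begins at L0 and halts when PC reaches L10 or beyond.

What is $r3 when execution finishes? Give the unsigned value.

15

  step pc=0: slt  $r0, $r2, $r4  regs=(0,7,1,14,6)
  step pc=1: slti  $r1, $r1, 14  regs=(0,1,1,14,6)
  step pc=2: slt  $r1, $r4, $r4  regs=(0,0,1,14,6)
  step pc=3: bne  $r0, $r3, L7  cond=T  regs=(0,0,1,14,6)
  step pc=4: ori   $r4, $r3, 2  regs=(0,0,1,14,14)
  step pc=7: add  $r3, $r2, $r0  regs=(0,0,1,1,14)
  step pc=8: addi  $r0, $r1, 1  regs=(0,0,1,1,14)
  step pc=9: or   $r3, $r2, $r4  regs=(0,0,1,15,14)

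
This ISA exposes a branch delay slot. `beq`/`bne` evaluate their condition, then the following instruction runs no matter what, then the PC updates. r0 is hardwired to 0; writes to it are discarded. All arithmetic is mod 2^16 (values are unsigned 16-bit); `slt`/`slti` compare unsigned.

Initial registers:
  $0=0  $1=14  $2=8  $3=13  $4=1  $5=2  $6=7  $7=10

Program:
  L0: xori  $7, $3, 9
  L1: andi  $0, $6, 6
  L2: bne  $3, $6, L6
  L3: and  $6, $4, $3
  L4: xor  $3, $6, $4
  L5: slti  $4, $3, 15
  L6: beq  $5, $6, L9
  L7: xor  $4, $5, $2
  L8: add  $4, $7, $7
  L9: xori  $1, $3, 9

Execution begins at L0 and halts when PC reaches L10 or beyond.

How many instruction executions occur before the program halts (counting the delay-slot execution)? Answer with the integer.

  step pc=0: xori  $7, $3, 9  regs=(0,14,8,13,1,2,7,4)
  step pc=1: andi  $0, $6, 6  regs=(0,14,8,13,1,2,7,4)
  step pc=2: bne  $3, $6, L6  cond=T  regs=(0,14,8,13,1,2,7,4)
  step pc=3: and  $6, $4, $3  regs=(0,14,8,13,1,2,1,4)
  step pc=6: beq  $5, $6, L9  cond=F  regs=(0,14,8,13,1,2,1,4)
  step pc=7: xor  $4, $5, $2  regs=(0,14,8,13,10,2,1,4)
  step pc=8: add  $4, $7, $7  regs=(0,14,8,13,8,2,1,4)
  step pc=9: xori  $1, $3, 9  regs=(0,4,8,13,8,2,1,4)

8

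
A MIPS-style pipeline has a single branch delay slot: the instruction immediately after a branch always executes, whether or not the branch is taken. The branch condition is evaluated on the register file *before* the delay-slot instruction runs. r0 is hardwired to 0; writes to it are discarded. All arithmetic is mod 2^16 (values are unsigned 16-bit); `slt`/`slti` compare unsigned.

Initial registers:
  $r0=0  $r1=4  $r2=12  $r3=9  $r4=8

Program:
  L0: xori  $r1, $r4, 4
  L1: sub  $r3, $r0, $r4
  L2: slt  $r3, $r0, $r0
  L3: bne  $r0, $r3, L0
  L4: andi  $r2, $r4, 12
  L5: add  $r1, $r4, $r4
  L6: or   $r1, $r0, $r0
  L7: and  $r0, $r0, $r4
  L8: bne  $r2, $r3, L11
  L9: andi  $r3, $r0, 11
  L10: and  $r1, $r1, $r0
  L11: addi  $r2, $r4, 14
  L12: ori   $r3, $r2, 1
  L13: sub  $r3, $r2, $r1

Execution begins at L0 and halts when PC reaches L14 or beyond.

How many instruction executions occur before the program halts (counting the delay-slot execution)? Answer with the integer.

13

#0 xori  $r1, $r4, 4 ; 0/12/12/9/8
#1 sub  $r3, $r0, $r4 ; 0/12/12/65528/8
#2 slt  $r3, $r0, $r0 ; 0/12/12/0/8
#3 bne  $r0, $r3, L0 ; 0/12/12/0/8 ; →fallthru
#4 andi  $r2, $r4, 12 ; 0/12/8/0/8
#5 add  $r1, $r4, $r4 ; 0/16/8/0/8
#6 or   $r1, $r0, $r0 ; 0/0/8/0/8
#7 and  $r0, $r0, $r4 ; 0/0/8/0/8
#8 bne  $r2, $r3, L11 ; 0/0/8/0/8 ; →target
#9 andi  $r3, $r0, 11 ; 0/0/8/0/8
#11 addi  $r2, $r4, 14 ; 0/0/22/0/8
#12 ori   $r3, $r2, 1 ; 0/0/22/23/8
#13 sub  $r3, $r2, $r1 ; 0/0/22/22/8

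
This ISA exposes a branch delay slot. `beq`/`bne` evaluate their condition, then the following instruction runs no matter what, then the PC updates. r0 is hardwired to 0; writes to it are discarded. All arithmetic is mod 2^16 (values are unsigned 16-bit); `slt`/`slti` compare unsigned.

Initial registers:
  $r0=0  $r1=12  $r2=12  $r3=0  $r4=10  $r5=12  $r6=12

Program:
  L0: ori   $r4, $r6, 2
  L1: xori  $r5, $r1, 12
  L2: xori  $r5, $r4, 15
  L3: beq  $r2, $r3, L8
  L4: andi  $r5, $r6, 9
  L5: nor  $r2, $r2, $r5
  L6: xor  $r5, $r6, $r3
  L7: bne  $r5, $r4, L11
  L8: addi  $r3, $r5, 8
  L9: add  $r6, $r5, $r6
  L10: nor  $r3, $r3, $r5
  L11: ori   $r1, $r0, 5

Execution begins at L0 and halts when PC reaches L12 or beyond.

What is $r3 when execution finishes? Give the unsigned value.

  step pc=0: ori   $r4, $r6, 2  regs=(0,12,12,0,14,12,12)
  step pc=1: xori  $r5, $r1, 12  regs=(0,12,12,0,14,0,12)
  step pc=2: xori  $r5, $r4, 15  regs=(0,12,12,0,14,1,12)
  step pc=3: beq  $r2, $r3, L8  cond=F  regs=(0,12,12,0,14,1,12)
  step pc=4: andi  $r5, $r6, 9  regs=(0,12,12,0,14,8,12)
  step pc=5: nor  $r2, $r2, $r5  regs=(0,12,65523,0,14,8,12)
  step pc=6: xor  $r5, $r6, $r3  regs=(0,12,65523,0,14,12,12)
  step pc=7: bne  $r5, $r4, L11  cond=T  regs=(0,12,65523,0,14,12,12)
  step pc=8: addi  $r3, $r5, 8  regs=(0,12,65523,20,14,12,12)
  step pc=11: ori   $r1, $r0, 5  regs=(0,5,65523,20,14,12,12)

20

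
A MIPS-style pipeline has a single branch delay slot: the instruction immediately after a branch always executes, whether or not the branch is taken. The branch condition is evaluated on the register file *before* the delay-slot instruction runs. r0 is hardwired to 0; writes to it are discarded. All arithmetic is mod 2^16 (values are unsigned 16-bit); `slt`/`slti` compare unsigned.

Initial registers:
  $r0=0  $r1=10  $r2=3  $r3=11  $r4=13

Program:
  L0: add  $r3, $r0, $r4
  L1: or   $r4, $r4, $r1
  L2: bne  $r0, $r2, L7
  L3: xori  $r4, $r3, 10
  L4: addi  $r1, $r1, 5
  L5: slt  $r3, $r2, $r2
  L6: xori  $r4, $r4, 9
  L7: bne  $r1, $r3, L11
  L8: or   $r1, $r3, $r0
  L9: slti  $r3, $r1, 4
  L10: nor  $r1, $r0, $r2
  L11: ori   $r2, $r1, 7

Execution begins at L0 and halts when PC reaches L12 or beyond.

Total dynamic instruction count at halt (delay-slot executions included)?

#0 add  $r3, $r0, $r4 ; 0/10/3/13/13
#1 or   $r4, $r4, $r1 ; 0/10/3/13/15
#2 bne  $r0, $r2, L7 ; 0/10/3/13/15 ; →target
#3 xori  $r4, $r3, 10 ; 0/10/3/13/7
#7 bne  $r1, $r3, L11 ; 0/10/3/13/7 ; →target
#8 or   $r1, $r3, $r0 ; 0/13/3/13/7
#11 ori   $r2, $r1, 7 ; 0/13/15/13/7

7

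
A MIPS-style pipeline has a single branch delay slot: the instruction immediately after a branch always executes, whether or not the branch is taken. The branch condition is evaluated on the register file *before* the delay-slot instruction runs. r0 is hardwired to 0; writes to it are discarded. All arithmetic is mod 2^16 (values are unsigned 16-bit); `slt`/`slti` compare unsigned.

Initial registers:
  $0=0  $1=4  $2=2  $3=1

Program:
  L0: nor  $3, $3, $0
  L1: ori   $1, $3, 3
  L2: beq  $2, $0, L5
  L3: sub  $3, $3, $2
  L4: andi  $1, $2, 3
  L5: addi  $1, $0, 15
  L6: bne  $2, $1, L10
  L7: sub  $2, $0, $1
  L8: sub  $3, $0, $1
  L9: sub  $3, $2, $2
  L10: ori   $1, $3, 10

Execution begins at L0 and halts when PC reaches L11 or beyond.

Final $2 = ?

65521

[0] nor  $3, $3, $0  →  {$0:0, $1:4, $2:2, $3:65534}
[1] ori   $1, $3, 3  →  {$0:0, $1:65535, $2:2, $3:65534}
[2] beq  $2, $0, L5  →  {$0:0, $1:65535, $2:2, $3:65534}  ⟨branch fallthrough⟩
[3] sub  $3, $3, $2  →  {$0:0, $1:65535, $2:2, $3:65532}
[4] andi  $1, $2, 3  →  {$0:0, $1:2, $2:2, $3:65532}
[5] addi  $1, $0, 15  →  {$0:0, $1:15, $2:2, $3:65532}
[6] bne  $2, $1, L10  →  {$0:0, $1:15, $2:2, $3:65532}  ⟨branch taken⟩
[7] sub  $2, $0, $1  →  {$0:0, $1:15, $2:65521, $3:65532}
[10] ori   $1, $3, 10  →  {$0:0, $1:65534, $2:65521, $3:65532}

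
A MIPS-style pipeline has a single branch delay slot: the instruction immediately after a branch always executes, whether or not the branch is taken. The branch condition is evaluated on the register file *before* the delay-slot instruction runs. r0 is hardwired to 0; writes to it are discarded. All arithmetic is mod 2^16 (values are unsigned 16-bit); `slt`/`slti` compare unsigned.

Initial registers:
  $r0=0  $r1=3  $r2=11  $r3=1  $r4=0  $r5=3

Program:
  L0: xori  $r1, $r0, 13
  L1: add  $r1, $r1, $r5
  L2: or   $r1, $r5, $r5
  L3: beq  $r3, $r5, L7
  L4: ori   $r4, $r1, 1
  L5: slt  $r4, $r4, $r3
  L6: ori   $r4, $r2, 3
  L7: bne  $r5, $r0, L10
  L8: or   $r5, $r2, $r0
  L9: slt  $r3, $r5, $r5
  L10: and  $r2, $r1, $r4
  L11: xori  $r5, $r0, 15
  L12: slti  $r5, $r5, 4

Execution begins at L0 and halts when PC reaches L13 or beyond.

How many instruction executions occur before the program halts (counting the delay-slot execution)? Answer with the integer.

  step pc=0: xori  $r1, $r0, 13  regs=(0,13,11,1,0,3)
  step pc=1: add  $r1, $r1, $r5  regs=(0,16,11,1,0,3)
  step pc=2: or   $r1, $r5, $r5  regs=(0,3,11,1,0,3)
  step pc=3: beq  $r3, $r5, L7  cond=F  regs=(0,3,11,1,0,3)
  step pc=4: ori   $r4, $r1, 1  regs=(0,3,11,1,3,3)
  step pc=5: slt  $r4, $r4, $r3  regs=(0,3,11,1,0,3)
  step pc=6: ori   $r4, $r2, 3  regs=(0,3,11,1,11,3)
  step pc=7: bne  $r5, $r0, L10  cond=T  regs=(0,3,11,1,11,3)
  step pc=8: or   $r5, $r2, $r0  regs=(0,3,11,1,11,11)
  step pc=10: and  $r2, $r1, $r4  regs=(0,3,3,1,11,11)
  step pc=11: xori  $r5, $r0, 15  regs=(0,3,3,1,11,15)
  step pc=12: slti  $r5, $r5, 4  regs=(0,3,3,1,11,0)

12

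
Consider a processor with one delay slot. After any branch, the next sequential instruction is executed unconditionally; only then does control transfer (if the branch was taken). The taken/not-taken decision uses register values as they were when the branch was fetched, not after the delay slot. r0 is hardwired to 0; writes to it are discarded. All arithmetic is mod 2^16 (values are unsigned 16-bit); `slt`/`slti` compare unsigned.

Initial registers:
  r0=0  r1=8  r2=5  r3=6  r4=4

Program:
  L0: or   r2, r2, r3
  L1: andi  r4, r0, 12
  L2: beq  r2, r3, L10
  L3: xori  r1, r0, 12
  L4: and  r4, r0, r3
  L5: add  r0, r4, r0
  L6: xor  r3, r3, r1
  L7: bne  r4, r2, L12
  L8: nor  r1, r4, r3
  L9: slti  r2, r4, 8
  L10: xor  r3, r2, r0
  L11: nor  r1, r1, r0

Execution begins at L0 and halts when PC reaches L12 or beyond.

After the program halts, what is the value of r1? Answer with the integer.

PC=0  or   r2, r2, r3        | r0=0 r1=8 r2=7 r3=6 r4=4
PC=1  andi  r4, r0, 12       | r0=0 r1=8 r2=7 r3=6 r4=0
PC=2  beq  r2, r3, L10       | r0=0 r1=8 r2=7 r3=6 r4=0  [not taken]
PC=3  xori  r1, r0, 12       | r0=0 r1=12 r2=7 r3=6 r4=0
PC=4  and  r4, r0, r3        | r0=0 r1=12 r2=7 r3=6 r4=0
PC=5  add  r0, r4, r0        | r0=0 r1=12 r2=7 r3=6 r4=0
PC=6  xor  r3, r3, r1        | r0=0 r1=12 r2=7 r3=10 r4=0
PC=7  bne  r4, r2, L12       | r0=0 r1=12 r2=7 r3=10 r4=0  [TAKEN]
PC=8  nor  r1, r4, r3        | r0=0 r1=65525 r2=7 r3=10 r4=0

65525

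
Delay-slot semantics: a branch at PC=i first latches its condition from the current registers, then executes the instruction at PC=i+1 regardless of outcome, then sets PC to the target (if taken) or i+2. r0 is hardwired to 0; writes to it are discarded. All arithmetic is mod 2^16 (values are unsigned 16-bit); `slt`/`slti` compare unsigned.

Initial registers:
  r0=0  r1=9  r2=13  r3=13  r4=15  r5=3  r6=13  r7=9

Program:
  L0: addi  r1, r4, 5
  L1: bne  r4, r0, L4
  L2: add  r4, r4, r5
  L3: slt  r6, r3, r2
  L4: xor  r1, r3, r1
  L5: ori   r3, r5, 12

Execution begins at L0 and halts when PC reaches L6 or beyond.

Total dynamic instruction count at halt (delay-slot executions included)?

[0] addi  r1, r4, 5  →  {r0:0, r1:20, r2:13, r3:13, r4:15, r5:3, r6:13, r7:9}
[1] bne  r4, r0, L4  →  {r0:0, r1:20, r2:13, r3:13, r4:15, r5:3, r6:13, r7:9}  ⟨branch taken⟩
[2] add  r4, r4, r5  →  {r0:0, r1:20, r2:13, r3:13, r4:18, r5:3, r6:13, r7:9}
[4] xor  r1, r3, r1  →  {r0:0, r1:25, r2:13, r3:13, r4:18, r5:3, r6:13, r7:9}
[5] ori   r3, r5, 12  →  {r0:0, r1:25, r2:13, r3:15, r4:18, r5:3, r6:13, r7:9}

5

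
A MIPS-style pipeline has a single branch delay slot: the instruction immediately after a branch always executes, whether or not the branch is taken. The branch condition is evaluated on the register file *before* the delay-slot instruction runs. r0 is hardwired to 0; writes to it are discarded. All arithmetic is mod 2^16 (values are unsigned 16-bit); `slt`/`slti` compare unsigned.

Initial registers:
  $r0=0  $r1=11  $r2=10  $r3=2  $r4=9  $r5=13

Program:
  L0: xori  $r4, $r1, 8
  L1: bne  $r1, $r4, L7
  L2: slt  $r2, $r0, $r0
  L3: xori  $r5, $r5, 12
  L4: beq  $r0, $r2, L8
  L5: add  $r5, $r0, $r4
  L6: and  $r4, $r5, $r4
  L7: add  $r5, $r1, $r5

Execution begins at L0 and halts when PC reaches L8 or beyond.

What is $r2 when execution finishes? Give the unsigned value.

0

  step pc=0: xori  $r4, $r1, 8  regs=(0,11,10,2,3,13)
  step pc=1: bne  $r1, $r4, L7  cond=T  regs=(0,11,10,2,3,13)
  step pc=2: slt  $r2, $r0, $r0  regs=(0,11,0,2,3,13)
  step pc=7: add  $r5, $r1, $r5  regs=(0,11,0,2,3,24)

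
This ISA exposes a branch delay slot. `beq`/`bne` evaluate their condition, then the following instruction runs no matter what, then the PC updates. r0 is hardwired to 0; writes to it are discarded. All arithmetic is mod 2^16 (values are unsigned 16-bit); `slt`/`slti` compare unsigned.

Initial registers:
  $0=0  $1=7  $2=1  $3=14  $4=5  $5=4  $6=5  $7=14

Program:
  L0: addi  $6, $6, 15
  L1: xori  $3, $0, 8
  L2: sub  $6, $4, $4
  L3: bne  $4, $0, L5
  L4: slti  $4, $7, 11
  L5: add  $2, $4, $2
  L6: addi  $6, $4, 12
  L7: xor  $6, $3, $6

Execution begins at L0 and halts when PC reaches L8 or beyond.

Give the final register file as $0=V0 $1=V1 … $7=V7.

#0 addi  $6, $6, 15 ; 0/7/1/14/5/4/20/14
#1 xori  $3, $0, 8 ; 0/7/1/8/5/4/20/14
#2 sub  $6, $4, $4 ; 0/7/1/8/5/4/0/14
#3 bne  $4, $0, L5 ; 0/7/1/8/5/4/0/14 ; →target
#4 slti  $4, $7, 11 ; 0/7/1/8/0/4/0/14
#5 add  $2, $4, $2 ; 0/7/1/8/0/4/0/14
#6 addi  $6, $4, 12 ; 0/7/1/8/0/4/12/14
#7 xor  $6, $3, $6 ; 0/7/1/8/0/4/4/14

$0=0 $1=7 $2=1 $3=8 $4=0 $5=4 $6=4 $7=14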